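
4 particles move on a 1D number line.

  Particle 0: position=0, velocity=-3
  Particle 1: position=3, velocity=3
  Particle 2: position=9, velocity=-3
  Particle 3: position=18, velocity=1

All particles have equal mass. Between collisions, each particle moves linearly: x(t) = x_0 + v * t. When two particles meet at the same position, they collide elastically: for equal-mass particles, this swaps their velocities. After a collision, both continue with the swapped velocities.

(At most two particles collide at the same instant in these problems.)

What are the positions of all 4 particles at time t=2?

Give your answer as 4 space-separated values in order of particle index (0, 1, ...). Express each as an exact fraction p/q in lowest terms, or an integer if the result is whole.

Collision at t=1: particles 1 and 2 swap velocities; positions: p0=-3 p1=6 p2=6 p3=19; velocities now: v0=-3 v1=-3 v2=3 v3=1
Advance to t=2 (no further collisions before then); velocities: v0=-3 v1=-3 v2=3 v3=1; positions = -6 3 9 20

Answer: -6 3 9 20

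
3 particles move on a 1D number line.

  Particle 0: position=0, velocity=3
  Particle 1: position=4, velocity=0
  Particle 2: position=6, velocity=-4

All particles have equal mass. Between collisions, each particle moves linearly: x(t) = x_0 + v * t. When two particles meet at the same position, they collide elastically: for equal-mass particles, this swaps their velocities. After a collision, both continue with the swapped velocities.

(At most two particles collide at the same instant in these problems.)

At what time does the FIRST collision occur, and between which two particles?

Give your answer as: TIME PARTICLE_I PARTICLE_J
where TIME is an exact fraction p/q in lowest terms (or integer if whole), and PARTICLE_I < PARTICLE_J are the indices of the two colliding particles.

Answer: 1/2 1 2

Derivation:
Pair (0,1): pos 0,4 vel 3,0 -> gap=4, closing at 3/unit, collide at t=4/3
Pair (1,2): pos 4,6 vel 0,-4 -> gap=2, closing at 4/unit, collide at t=1/2
Earliest collision: t=1/2 between 1 and 2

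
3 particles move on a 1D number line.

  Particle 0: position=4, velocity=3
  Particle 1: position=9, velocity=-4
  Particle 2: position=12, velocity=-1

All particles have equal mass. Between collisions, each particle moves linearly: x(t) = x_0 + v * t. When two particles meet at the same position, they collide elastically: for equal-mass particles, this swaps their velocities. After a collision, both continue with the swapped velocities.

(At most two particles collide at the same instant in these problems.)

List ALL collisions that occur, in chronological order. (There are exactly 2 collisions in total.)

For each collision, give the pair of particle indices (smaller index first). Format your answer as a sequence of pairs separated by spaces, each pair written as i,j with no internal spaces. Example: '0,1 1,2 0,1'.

Collision at t=5/7: particles 0 and 1 swap velocities; positions: p0=43/7 p1=43/7 p2=79/7; velocities now: v0=-4 v1=3 v2=-1
Collision at t=2: particles 1 and 2 swap velocities; positions: p0=1 p1=10 p2=10; velocities now: v0=-4 v1=-1 v2=3

Answer: 0,1 1,2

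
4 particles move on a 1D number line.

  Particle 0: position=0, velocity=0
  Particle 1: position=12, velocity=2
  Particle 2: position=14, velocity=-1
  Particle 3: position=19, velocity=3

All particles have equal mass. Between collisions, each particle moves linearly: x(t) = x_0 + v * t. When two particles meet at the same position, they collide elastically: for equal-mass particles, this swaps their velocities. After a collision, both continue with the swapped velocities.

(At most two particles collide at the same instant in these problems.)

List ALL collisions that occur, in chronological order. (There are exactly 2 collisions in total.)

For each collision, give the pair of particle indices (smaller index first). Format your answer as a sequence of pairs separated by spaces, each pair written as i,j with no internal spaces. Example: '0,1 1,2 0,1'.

Collision at t=2/3: particles 1 and 2 swap velocities; positions: p0=0 p1=40/3 p2=40/3 p3=21; velocities now: v0=0 v1=-1 v2=2 v3=3
Collision at t=14: particles 0 and 1 swap velocities; positions: p0=0 p1=0 p2=40 p3=61; velocities now: v0=-1 v1=0 v2=2 v3=3

Answer: 1,2 0,1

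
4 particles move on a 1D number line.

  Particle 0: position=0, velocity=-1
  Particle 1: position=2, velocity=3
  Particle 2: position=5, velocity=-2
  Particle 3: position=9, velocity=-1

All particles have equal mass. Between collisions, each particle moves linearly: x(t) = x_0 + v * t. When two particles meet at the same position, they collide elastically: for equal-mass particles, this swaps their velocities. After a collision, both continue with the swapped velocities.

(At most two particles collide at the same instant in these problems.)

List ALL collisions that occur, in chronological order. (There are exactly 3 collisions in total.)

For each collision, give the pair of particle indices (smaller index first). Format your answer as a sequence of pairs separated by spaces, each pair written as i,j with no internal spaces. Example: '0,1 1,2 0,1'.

Answer: 1,2 2,3 0,1

Derivation:
Collision at t=3/5: particles 1 and 2 swap velocities; positions: p0=-3/5 p1=19/5 p2=19/5 p3=42/5; velocities now: v0=-1 v1=-2 v2=3 v3=-1
Collision at t=7/4: particles 2 and 3 swap velocities; positions: p0=-7/4 p1=3/2 p2=29/4 p3=29/4; velocities now: v0=-1 v1=-2 v2=-1 v3=3
Collision at t=5: particles 0 and 1 swap velocities; positions: p0=-5 p1=-5 p2=4 p3=17; velocities now: v0=-2 v1=-1 v2=-1 v3=3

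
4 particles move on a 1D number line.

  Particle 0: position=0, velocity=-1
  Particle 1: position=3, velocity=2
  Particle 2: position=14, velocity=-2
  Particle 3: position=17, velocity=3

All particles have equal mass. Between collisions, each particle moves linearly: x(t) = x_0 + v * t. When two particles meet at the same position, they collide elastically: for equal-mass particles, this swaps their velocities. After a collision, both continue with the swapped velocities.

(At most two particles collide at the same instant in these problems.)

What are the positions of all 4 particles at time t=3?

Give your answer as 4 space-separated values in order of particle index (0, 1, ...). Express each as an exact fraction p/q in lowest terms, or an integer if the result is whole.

Answer: -3 8 9 26

Derivation:
Collision at t=11/4: particles 1 and 2 swap velocities; positions: p0=-11/4 p1=17/2 p2=17/2 p3=101/4; velocities now: v0=-1 v1=-2 v2=2 v3=3
Advance to t=3 (no further collisions before then); velocities: v0=-1 v1=-2 v2=2 v3=3; positions = -3 8 9 26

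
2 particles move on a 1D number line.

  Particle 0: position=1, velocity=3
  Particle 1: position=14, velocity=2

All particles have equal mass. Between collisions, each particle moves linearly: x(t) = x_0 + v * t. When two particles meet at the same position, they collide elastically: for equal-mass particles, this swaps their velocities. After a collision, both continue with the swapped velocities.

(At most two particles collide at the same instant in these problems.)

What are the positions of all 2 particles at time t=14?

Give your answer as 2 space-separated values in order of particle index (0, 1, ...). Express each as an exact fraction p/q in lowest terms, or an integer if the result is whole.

Answer: 42 43

Derivation:
Collision at t=13: particles 0 and 1 swap velocities; positions: p0=40 p1=40; velocities now: v0=2 v1=3
Advance to t=14 (no further collisions before then); velocities: v0=2 v1=3; positions = 42 43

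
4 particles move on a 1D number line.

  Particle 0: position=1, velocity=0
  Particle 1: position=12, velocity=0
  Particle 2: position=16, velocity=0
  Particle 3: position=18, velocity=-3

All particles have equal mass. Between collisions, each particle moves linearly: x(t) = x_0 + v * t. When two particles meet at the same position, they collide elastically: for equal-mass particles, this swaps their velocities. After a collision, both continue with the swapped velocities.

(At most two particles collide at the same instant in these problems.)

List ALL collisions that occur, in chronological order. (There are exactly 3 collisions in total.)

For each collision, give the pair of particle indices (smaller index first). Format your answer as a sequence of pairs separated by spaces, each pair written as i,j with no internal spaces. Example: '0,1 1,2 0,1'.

Answer: 2,3 1,2 0,1

Derivation:
Collision at t=2/3: particles 2 and 3 swap velocities; positions: p0=1 p1=12 p2=16 p3=16; velocities now: v0=0 v1=0 v2=-3 v3=0
Collision at t=2: particles 1 and 2 swap velocities; positions: p0=1 p1=12 p2=12 p3=16; velocities now: v0=0 v1=-3 v2=0 v3=0
Collision at t=17/3: particles 0 and 1 swap velocities; positions: p0=1 p1=1 p2=12 p3=16; velocities now: v0=-3 v1=0 v2=0 v3=0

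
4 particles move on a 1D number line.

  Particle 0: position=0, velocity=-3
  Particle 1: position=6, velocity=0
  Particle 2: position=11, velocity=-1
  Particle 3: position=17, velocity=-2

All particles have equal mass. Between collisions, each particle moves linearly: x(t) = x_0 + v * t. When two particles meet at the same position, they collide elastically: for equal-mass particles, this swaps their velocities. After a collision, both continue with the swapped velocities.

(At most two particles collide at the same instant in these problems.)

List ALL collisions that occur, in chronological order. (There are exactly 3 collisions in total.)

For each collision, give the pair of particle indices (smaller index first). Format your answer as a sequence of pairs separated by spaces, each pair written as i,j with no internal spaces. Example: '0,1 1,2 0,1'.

Collision at t=5: particles 1 and 2 swap velocities; positions: p0=-15 p1=6 p2=6 p3=7; velocities now: v0=-3 v1=-1 v2=0 v3=-2
Collision at t=11/2: particles 2 and 3 swap velocities; positions: p0=-33/2 p1=11/2 p2=6 p3=6; velocities now: v0=-3 v1=-1 v2=-2 v3=0
Collision at t=6: particles 1 and 2 swap velocities; positions: p0=-18 p1=5 p2=5 p3=6; velocities now: v0=-3 v1=-2 v2=-1 v3=0

Answer: 1,2 2,3 1,2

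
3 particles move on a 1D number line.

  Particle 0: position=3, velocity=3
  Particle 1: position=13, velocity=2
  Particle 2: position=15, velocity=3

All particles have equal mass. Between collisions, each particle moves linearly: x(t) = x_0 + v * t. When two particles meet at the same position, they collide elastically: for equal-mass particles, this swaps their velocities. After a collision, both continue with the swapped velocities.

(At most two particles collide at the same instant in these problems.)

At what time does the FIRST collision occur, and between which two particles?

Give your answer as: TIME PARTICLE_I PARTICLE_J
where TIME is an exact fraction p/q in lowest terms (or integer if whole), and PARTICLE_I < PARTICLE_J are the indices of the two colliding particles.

Pair (0,1): pos 3,13 vel 3,2 -> gap=10, closing at 1/unit, collide at t=10
Pair (1,2): pos 13,15 vel 2,3 -> not approaching (rel speed -1 <= 0)
Earliest collision: t=10 between 0 and 1

Answer: 10 0 1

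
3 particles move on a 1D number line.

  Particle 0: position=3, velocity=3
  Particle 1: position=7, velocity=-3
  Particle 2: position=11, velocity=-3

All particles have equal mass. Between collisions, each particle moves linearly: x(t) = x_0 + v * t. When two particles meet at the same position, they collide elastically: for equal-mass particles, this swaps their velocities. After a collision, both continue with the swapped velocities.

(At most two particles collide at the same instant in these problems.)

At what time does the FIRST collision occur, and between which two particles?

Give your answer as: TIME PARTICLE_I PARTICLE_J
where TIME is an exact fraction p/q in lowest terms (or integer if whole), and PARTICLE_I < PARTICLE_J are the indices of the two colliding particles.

Pair (0,1): pos 3,7 vel 3,-3 -> gap=4, closing at 6/unit, collide at t=2/3
Pair (1,2): pos 7,11 vel -3,-3 -> not approaching (rel speed 0 <= 0)
Earliest collision: t=2/3 between 0 and 1

Answer: 2/3 0 1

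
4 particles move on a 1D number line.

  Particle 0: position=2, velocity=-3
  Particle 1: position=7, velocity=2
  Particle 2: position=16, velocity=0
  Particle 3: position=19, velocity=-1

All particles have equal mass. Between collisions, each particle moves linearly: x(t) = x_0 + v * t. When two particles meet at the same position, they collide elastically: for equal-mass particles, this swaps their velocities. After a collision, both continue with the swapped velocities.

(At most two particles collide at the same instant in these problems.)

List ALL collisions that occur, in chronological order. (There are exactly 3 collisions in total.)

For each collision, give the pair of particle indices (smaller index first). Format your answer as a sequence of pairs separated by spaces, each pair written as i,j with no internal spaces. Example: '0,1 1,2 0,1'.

Answer: 2,3 1,2 2,3

Derivation:
Collision at t=3: particles 2 and 3 swap velocities; positions: p0=-7 p1=13 p2=16 p3=16; velocities now: v0=-3 v1=2 v2=-1 v3=0
Collision at t=4: particles 1 and 2 swap velocities; positions: p0=-10 p1=15 p2=15 p3=16; velocities now: v0=-3 v1=-1 v2=2 v3=0
Collision at t=9/2: particles 2 and 3 swap velocities; positions: p0=-23/2 p1=29/2 p2=16 p3=16; velocities now: v0=-3 v1=-1 v2=0 v3=2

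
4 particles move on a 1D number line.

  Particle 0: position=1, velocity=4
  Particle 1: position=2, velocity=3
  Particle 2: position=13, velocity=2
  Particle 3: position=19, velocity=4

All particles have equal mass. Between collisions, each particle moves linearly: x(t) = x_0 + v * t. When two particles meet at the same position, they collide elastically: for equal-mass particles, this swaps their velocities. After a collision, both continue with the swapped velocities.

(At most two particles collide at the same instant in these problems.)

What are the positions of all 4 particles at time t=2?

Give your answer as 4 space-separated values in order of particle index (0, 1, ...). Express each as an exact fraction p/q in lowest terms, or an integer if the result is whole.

Answer: 8 9 17 27

Derivation:
Collision at t=1: particles 0 and 1 swap velocities; positions: p0=5 p1=5 p2=15 p3=23; velocities now: v0=3 v1=4 v2=2 v3=4
Advance to t=2 (no further collisions before then); velocities: v0=3 v1=4 v2=2 v3=4; positions = 8 9 17 27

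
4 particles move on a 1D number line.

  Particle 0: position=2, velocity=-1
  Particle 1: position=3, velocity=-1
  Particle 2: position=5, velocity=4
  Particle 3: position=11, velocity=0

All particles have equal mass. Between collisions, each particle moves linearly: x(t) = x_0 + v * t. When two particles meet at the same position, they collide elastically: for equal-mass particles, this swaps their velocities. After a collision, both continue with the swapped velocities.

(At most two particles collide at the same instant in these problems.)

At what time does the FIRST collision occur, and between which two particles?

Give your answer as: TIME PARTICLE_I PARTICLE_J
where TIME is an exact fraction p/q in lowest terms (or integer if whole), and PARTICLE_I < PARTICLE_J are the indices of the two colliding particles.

Pair (0,1): pos 2,3 vel -1,-1 -> not approaching (rel speed 0 <= 0)
Pair (1,2): pos 3,5 vel -1,4 -> not approaching (rel speed -5 <= 0)
Pair (2,3): pos 5,11 vel 4,0 -> gap=6, closing at 4/unit, collide at t=3/2
Earliest collision: t=3/2 between 2 and 3

Answer: 3/2 2 3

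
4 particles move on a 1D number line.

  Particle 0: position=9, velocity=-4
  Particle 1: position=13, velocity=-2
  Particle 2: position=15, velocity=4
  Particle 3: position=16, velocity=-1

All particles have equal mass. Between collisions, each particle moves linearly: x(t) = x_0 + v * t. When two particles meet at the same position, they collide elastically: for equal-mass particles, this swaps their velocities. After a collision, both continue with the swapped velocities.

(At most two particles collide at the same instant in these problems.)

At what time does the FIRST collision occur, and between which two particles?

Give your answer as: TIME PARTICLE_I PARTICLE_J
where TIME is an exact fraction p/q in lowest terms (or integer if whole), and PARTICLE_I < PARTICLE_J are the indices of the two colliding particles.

Answer: 1/5 2 3

Derivation:
Pair (0,1): pos 9,13 vel -4,-2 -> not approaching (rel speed -2 <= 0)
Pair (1,2): pos 13,15 vel -2,4 -> not approaching (rel speed -6 <= 0)
Pair (2,3): pos 15,16 vel 4,-1 -> gap=1, closing at 5/unit, collide at t=1/5
Earliest collision: t=1/5 between 2 and 3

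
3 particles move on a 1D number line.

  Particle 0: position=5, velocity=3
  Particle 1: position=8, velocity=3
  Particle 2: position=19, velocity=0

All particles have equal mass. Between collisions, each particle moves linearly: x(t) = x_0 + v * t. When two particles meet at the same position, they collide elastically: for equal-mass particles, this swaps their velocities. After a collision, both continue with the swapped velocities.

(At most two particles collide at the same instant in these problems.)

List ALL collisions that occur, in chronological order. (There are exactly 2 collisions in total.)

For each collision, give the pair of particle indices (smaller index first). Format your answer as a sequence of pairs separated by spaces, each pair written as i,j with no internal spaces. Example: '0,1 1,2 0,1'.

Answer: 1,2 0,1

Derivation:
Collision at t=11/3: particles 1 and 2 swap velocities; positions: p0=16 p1=19 p2=19; velocities now: v0=3 v1=0 v2=3
Collision at t=14/3: particles 0 and 1 swap velocities; positions: p0=19 p1=19 p2=22; velocities now: v0=0 v1=3 v2=3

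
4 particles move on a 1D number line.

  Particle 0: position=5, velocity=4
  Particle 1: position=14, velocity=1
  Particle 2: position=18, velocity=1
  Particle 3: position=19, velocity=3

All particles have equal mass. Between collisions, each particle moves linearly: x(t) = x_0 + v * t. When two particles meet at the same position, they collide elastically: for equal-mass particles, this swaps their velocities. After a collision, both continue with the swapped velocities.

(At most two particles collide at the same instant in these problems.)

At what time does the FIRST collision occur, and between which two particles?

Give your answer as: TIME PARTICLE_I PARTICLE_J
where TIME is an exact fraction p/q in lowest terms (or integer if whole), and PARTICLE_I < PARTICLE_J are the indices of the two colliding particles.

Pair (0,1): pos 5,14 vel 4,1 -> gap=9, closing at 3/unit, collide at t=3
Pair (1,2): pos 14,18 vel 1,1 -> not approaching (rel speed 0 <= 0)
Pair (2,3): pos 18,19 vel 1,3 -> not approaching (rel speed -2 <= 0)
Earliest collision: t=3 between 0 and 1

Answer: 3 0 1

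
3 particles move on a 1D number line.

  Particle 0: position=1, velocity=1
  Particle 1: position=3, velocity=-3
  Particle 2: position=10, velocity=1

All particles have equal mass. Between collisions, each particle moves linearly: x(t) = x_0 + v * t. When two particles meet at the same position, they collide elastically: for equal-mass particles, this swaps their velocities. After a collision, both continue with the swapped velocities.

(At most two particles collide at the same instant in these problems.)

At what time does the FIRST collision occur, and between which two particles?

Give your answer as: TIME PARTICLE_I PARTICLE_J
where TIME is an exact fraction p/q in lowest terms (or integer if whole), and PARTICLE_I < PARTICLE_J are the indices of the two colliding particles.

Answer: 1/2 0 1

Derivation:
Pair (0,1): pos 1,3 vel 1,-3 -> gap=2, closing at 4/unit, collide at t=1/2
Pair (1,2): pos 3,10 vel -3,1 -> not approaching (rel speed -4 <= 0)
Earliest collision: t=1/2 between 0 and 1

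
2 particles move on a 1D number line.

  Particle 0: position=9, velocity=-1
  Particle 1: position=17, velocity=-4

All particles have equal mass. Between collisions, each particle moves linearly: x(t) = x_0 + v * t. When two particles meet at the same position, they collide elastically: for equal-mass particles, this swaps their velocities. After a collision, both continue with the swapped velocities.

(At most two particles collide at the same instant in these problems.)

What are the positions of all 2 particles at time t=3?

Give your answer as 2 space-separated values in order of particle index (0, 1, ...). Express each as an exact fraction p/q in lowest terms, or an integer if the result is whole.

Answer: 5 6

Derivation:
Collision at t=8/3: particles 0 and 1 swap velocities; positions: p0=19/3 p1=19/3; velocities now: v0=-4 v1=-1
Advance to t=3 (no further collisions before then); velocities: v0=-4 v1=-1; positions = 5 6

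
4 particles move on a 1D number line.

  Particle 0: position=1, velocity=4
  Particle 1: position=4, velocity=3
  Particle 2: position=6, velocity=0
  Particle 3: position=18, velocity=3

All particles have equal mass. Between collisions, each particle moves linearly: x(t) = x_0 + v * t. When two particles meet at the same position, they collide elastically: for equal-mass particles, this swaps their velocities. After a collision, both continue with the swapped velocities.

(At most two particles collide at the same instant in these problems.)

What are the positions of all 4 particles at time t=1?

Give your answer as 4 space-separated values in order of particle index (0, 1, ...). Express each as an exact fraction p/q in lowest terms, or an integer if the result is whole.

Answer: 5 6 7 21

Derivation:
Collision at t=2/3: particles 1 and 2 swap velocities; positions: p0=11/3 p1=6 p2=6 p3=20; velocities now: v0=4 v1=0 v2=3 v3=3
Advance to t=1 (no further collisions before then); velocities: v0=4 v1=0 v2=3 v3=3; positions = 5 6 7 21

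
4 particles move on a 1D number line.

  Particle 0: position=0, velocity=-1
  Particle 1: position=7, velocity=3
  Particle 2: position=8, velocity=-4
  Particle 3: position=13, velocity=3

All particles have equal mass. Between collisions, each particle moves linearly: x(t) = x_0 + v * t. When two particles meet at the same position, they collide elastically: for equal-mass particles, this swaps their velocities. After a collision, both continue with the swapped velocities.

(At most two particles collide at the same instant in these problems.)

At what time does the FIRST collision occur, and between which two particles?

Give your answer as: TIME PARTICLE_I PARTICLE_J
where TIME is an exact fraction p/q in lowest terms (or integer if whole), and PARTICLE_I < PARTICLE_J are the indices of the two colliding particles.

Answer: 1/7 1 2

Derivation:
Pair (0,1): pos 0,7 vel -1,3 -> not approaching (rel speed -4 <= 0)
Pair (1,2): pos 7,8 vel 3,-4 -> gap=1, closing at 7/unit, collide at t=1/7
Pair (2,3): pos 8,13 vel -4,3 -> not approaching (rel speed -7 <= 0)
Earliest collision: t=1/7 between 1 and 2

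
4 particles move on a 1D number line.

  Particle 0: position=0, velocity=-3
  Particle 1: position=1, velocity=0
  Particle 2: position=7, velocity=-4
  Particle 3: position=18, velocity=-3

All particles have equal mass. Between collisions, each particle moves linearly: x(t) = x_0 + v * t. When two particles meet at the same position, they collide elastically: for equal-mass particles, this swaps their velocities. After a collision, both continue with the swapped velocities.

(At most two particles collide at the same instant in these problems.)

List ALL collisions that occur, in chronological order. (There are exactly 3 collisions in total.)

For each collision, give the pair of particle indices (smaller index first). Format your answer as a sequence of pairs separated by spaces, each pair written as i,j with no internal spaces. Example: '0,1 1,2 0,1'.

Answer: 1,2 2,3 0,1

Derivation:
Collision at t=3/2: particles 1 and 2 swap velocities; positions: p0=-9/2 p1=1 p2=1 p3=27/2; velocities now: v0=-3 v1=-4 v2=0 v3=-3
Collision at t=17/3: particles 2 and 3 swap velocities; positions: p0=-17 p1=-47/3 p2=1 p3=1; velocities now: v0=-3 v1=-4 v2=-3 v3=0
Collision at t=7: particles 0 and 1 swap velocities; positions: p0=-21 p1=-21 p2=-3 p3=1; velocities now: v0=-4 v1=-3 v2=-3 v3=0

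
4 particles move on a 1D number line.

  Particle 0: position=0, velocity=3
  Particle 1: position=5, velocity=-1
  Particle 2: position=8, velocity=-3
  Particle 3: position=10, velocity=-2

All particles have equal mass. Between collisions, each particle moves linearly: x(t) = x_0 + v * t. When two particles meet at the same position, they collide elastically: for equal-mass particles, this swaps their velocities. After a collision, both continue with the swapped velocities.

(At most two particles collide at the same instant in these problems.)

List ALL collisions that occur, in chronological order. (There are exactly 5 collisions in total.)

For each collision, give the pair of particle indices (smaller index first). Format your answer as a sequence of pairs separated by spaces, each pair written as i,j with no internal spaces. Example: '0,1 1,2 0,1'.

Answer: 0,1 1,2 0,1 2,3 1,2

Derivation:
Collision at t=5/4: particles 0 and 1 swap velocities; positions: p0=15/4 p1=15/4 p2=17/4 p3=15/2; velocities now: v0=-1 v1=3 v2=-3 v3=-2
Collision at t=4/3: particles 1 and 2 swap velocities; positions: p0=11/3 p1=4 p2=4 p3=22/3; velocities now: v0=-1 v1=-3 v2=3 v3=-2
Collision at t=3/2: particles 0 and 1 swap velocities; positions: p0=7/2 p1=7/2 p2=9/2 p3=7; velocities now: v0=-3 v1=-1 v2=3 v3=-2
Collision at t=2: particles 2 and 3 swap velocities; positions: p0=2 p1=3 p2=6 p3=6; velocities now: v0=-3 v1=-1 v2=-2 v3=3
Collision at t=5: particles 1 and 2 swap velocities; positions: p0=-7 p1=0 p2=0 p3=15; velocities now: v0=-3 v1=-2 v2=-1 v3=3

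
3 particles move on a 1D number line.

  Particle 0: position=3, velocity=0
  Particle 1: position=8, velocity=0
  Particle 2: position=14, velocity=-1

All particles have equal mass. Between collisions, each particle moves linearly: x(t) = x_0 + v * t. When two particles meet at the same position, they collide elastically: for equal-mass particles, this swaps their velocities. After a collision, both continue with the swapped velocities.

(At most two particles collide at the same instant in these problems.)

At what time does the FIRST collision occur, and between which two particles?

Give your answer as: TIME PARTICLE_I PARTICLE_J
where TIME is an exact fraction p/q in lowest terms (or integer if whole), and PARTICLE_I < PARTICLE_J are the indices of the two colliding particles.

Answer: 6 1 2

Derivation:
Pair (0,1): pos 3,8 vel 0,0 -> not approaching (rel speed 0 <= 0)
Pair (1,2): pos 8,14 vel 0,-1 -> gap=6, closing at 1/unit, collide at t=6
Earliest collision: t=6 between 1 and 2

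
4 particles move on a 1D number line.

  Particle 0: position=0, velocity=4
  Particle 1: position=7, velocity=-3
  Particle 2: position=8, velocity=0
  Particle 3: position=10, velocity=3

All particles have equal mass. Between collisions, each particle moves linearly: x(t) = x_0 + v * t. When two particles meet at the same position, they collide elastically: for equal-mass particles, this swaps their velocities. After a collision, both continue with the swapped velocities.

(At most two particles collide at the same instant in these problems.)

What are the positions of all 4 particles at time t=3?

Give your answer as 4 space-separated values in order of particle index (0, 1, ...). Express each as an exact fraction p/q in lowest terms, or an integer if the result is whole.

Collision at t=1: particles 0 and 1 swap velocities; positions: p0=4 p1=4 p2=8 p3=13; velocities now: v0=-3 v1=4 v2=0 v3=3
Collision at t=2: particles 1 and 2 swap velocities; positions: p0=1 p1=8 p2=8 p3=16; velocities now: v0=-3 v1=0 v2=4 v3=3
Advance to t=3 (no further collisions before then); velocities: v0=-3 v1=0 v2=4 v3=3; positions = -2 8 12 19

Answer: -2 8 12 19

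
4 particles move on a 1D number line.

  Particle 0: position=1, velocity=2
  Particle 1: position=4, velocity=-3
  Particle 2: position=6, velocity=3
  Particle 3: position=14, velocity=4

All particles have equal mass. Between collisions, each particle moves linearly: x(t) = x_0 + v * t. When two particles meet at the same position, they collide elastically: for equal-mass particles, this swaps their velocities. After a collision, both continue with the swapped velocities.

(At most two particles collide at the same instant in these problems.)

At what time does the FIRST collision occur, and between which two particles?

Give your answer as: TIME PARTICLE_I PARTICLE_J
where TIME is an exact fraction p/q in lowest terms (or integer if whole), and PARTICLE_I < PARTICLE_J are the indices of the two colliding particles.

Answer: 3/5 0 1

Derivation:
Pair (0,1): pos 1,4 vel 2,-3 -> gap=3, closing at 5/unit, collide at t=3/5
Pair (1,2): pos 4,6 vel -3,3 -> not approaching (rel speed -6 <= 0)
Pair (2,3): pos 6,14 vel 3,4 -> not approaching (rel speed -1 <= 0)
Earliest collision: t=3/5 between 0 and 1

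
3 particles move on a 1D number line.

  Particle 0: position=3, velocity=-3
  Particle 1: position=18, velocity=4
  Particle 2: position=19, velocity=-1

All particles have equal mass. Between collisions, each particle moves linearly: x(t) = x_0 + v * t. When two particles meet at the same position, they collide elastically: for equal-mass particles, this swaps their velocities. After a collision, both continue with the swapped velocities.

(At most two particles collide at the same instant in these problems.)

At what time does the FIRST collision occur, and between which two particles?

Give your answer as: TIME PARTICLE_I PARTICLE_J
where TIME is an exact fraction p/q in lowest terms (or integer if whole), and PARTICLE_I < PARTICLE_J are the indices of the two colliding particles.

Answer: 1/5 1 2

Derivation:
Pair (0,1): pos 3,18 vel -3,4 -> not approaching (rel speed -7 <= 0)
Pair (1,2): pos 18,19 vel 4,-1 -> gap=1, closing at 5/unit, collide at t=1/5
Earliest collision: t=1/5 between 1 and 2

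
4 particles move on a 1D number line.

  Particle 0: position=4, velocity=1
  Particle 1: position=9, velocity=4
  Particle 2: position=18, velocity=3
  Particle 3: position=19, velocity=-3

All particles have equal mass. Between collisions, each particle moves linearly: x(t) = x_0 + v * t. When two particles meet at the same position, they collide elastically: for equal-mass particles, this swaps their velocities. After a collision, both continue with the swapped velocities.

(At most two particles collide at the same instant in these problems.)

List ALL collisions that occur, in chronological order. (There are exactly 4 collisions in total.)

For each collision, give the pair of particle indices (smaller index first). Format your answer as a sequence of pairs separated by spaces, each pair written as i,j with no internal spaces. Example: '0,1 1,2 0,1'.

Collision at t=1/6: particles 2 and 3 swap velocities; positions: p0=25/6 p1=29/3 p2=37/2 p3=37/2; velocities now: v0=1 v1=4 v2=-3 v3=3
Collision at t=10/7: particles 1 and 2 swap velocities; positions: p0=38/7 p1=103/7 p2=103/7 p3=156/7; velocities now: v0=1 v1=-3 v2=4 v3=3
Collision at t=15/4: particles 0 and 1 swap velocities; positions: p0=31/4 p1=31/4 p2=24 p3=117/4; velocities now: v0=-3 v1=1 v2=4 v3=3
Collision at t=9: particles 2 and 3 swap velocities; positions: p0=-8 p1=13 p2=45 p3=45; velocities now: v0=-3 v1=1 v2=3 v3=4

Answer: 2,3 1,2 0,1 2,3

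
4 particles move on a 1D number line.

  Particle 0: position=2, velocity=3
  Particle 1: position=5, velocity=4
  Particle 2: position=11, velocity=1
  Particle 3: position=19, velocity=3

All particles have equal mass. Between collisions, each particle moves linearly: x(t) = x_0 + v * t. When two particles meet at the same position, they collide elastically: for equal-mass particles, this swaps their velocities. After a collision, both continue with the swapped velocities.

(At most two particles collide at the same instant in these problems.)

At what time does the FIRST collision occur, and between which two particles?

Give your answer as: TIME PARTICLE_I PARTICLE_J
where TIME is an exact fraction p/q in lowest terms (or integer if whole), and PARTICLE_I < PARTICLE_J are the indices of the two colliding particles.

Answer: 2 1 2

Derivation:
Pair (0,1): pos 2,5 vel 3,4 -> not approaching (rel speed -1 <= 0)
Pair (1,2): pos 5,11 vel 4,1 -> gap=6, closing at 3/unit, collide at t=2
Pair (2,3): pos 11,19 vel 1,3 -> not approaching (rel speed -2 <= 0)
Earliest collision: t=2 between 1 and 2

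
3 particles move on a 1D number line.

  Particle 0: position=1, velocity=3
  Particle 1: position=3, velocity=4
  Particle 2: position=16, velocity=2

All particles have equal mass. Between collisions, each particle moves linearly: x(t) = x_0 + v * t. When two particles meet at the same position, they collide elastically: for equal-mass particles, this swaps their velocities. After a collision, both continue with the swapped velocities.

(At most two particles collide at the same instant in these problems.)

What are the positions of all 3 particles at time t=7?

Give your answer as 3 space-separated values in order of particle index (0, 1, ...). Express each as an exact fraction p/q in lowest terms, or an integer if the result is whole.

Answer: 22 30 31

Derivation:
Collision at t=13/2: particles 1 and 2 swap velocities; positions: p0=41/2 p1=29 p2=29; velocities now: v0=3 v1=2 v2=4
Advance to t=7 (no further collisions before then); velocities: v0=3 v1=2 v2=4; positions = 22 30 31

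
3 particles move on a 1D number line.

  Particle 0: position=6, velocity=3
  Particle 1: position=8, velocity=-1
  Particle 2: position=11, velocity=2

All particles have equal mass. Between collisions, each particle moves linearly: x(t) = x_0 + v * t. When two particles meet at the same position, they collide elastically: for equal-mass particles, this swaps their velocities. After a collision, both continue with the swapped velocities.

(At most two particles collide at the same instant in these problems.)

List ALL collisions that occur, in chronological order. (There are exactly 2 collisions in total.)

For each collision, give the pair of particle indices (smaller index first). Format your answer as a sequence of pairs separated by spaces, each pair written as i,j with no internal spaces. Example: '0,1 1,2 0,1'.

Answer: 0,1 1,2

Derivation:
Collision at t=1/2: particles 0 and 1 swap velocities; positions: p0=15/2 p1=15/2 p2=12; velocities now: v0=-1 v1=3 v2=2
Collision at t=5: particles 1 and 2 swap velocities; positions: p0=3 p1=21 p2=21; velocities now: v0=-1 v1=2 v2=3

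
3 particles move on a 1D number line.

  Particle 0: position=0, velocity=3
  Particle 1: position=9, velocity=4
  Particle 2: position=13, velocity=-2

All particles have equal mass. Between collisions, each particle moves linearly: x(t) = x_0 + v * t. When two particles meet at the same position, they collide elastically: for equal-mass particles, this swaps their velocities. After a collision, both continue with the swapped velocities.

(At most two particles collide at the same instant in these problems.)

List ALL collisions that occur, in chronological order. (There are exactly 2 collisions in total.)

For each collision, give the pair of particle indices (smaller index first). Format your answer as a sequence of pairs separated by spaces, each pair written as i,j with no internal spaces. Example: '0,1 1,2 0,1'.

Collision at t=2/3: particles 1 and 2 swap velocities; positions: p0=2 p1=35/3 p2=35/3; velocities now: v0=3 v1=-2 v2=4
Collision at t=13/5: particles 0 and 1 swap velocities; positions: p0=39/5 p1=39/5 p2=97/5; velocities now: v0=-2 v1=3 v2=4

Answer: 1,2 0,1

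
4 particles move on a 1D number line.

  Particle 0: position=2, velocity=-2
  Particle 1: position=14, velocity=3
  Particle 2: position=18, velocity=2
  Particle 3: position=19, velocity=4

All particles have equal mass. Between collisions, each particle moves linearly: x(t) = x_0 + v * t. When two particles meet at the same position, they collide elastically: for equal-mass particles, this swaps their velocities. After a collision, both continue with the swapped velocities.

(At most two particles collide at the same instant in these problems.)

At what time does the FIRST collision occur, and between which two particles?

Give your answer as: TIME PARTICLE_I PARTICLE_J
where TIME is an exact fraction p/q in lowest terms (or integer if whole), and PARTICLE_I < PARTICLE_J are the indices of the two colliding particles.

Answer: 4 1 2

Derivation:
Pair (0,1): pos 2,14 vel -2,3 -> not approaching (rel speed -5 <= 0)
Pair (1,2): pos 14,18 vel 3,2 -> gap=4, closing at 1/unit, collide at t=4
Pair (2,3): pos 18,19 vel 2,4 -> not approaching (rel speed -2 <= 0)
Earliest collision: t=4 between 1 and 2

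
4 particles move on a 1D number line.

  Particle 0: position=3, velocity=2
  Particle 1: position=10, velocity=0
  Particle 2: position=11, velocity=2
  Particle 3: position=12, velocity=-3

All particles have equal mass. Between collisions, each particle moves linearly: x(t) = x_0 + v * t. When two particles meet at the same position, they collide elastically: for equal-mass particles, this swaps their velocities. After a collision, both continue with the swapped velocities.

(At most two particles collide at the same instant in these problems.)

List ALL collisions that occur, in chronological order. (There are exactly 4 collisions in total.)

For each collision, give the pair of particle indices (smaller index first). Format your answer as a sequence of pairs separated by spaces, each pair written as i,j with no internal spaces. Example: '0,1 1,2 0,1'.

Answer: 2,3 1,2 0,1 1,2

Derivation:
Collision at t=1/5: particles 2 and 3 swap velocities; positions: p0=17/5 p1=10 p2=57/5 p3=57/5; velocities now: v0=2 v1=0 v2=-3 v3=2
Collision at t=2/3: particles 1 and 2 swap velocities; positions: p0=13/3 p1=10 p2=10 p3=37/3; velocities now: v0=2 v1=-3 v2=0 v3=2
Collision at t=9/5: particles 0 and 1 swap velocities; positions: p0=33/5 p1=33/5 p2=10 p3=73/5; velocities now: v0=-3 v1=2 v2=0 v3=2
Collision at t=7/2: particles 1 and 2 swap velocities; positions: p0=3/2 p1=10 p2=10 p3=18; velocities now: v0=-3 v1=0 v2=2 v3=2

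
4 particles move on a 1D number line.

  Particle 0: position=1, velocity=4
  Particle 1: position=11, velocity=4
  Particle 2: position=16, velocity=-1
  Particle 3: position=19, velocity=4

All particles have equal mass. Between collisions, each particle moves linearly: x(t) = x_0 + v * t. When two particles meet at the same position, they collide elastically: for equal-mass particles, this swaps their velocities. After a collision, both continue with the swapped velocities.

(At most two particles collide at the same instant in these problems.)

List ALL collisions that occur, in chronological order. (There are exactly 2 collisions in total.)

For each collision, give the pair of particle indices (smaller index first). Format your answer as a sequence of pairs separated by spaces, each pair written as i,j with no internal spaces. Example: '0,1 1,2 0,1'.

Collision at t=1: particles 1 and 2 swap velocities; positions: p0=5 p1=15 p2=15 p3=23; velocities now: v0=4 v1=-1 v2=4 v3=4
Collision at t=3: particles 0 and 1 swap velocities; positions: p0=13 p1=13 p2=23 p3=31; velocities now: v0=-1 v1=4 v2=4 v3=4

Answer: 1,2 0,1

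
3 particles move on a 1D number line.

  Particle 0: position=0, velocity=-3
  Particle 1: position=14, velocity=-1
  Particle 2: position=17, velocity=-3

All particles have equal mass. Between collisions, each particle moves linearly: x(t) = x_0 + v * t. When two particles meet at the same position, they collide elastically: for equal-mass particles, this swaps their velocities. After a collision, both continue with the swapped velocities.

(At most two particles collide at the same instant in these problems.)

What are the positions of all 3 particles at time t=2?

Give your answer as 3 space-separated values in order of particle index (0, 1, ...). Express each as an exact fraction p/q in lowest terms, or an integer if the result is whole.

Collision at t=3/2: particles 1 and 2 swap velocities; positions: p0=-9/2 p1=25/2 p2=25/2; velocities now: v0=-3 v1=-3 v2=-1
Advance to t=2 (no further collisions before then); velocities: v0=-3 v1=-3 v2=-1; positions = -6 11 12

Answer: -6 11 12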